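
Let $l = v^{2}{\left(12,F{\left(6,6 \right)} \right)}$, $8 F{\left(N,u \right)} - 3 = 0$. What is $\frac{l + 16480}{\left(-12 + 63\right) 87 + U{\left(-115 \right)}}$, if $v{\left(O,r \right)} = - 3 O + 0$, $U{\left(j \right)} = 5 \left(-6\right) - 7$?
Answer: $\frac{101}{25} \approx 4.04$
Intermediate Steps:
$F{\left(N,u \right)} = \frac{3}{8}$ ($F{\left(N,u \right)} = \frac{3}{8} + \frac{1}{8} \cdot 0 = \frac{3}{8} + 0 = \frac{3}{8}$)
$U{\left(j \right)} = -37$ ($U{\left(j \right)} = -30 - 7 = -37$)
$v{\left(O,r \right)} = - 3 O$
$l = 1296$ ($l = \left(\left(-3\right) 12\right)^{2} = \left(-36\right)^{2} = 1296$)
$\frac{l + 16480}{\left(-12 + 63\right) 87 + U{\left(-115 \right)}} = \frac{1296 + 16480}{\left(-12 + 63\right) 87 - 37} = \frac{17776}{51 \cdot 87 - 37} = \frac{17776}{4437 - 37} = \frac{17776}{4400} = 17776 \cdot \frac{1}{4400} = \frac{101}{25}$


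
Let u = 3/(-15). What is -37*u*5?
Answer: 37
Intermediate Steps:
u = -⅕ (u = 3*(-1/15) = -⅕ ≈ -0.20000)
-37*u*5 = -37*(-⅕)*5 = (37/5)*5 = 37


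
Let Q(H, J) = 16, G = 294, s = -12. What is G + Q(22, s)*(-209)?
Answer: -3050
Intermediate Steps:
G + Q(22, s)*(-209) = 294 + 16*(-209) = 294 - 3344 = -3050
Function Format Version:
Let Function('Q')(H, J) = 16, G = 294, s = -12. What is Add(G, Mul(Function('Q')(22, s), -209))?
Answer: -3050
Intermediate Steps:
Add(G, Mul(Function('Q')(22, s), -209)) = Add(294, Mul(16, -209)) = Add(294, -3344) = -3050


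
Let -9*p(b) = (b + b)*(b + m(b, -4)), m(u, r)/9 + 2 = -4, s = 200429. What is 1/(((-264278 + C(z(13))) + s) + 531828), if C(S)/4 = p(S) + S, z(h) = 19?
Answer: 9/4217815 ≈ 2.1338e-6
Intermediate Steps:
m(u, r) = -54 (m(u, r) = -18 + 9*(-4) = -18 - 36 = -54)
p(b) = -2*b*(-54 + b)/9 (p(b) = -(b + b)*(b - 54)/9 = -2*b*(-54 + b)/9)
C(S) = 4*S + 8*S*(54 - S)/9 (C(S) = 4*(2*S*(54 - S)/9 + S) = 4*(S + 2*S*(54 - S)/9) = 4*S + 8*S*(54 - S)/9)
1/(((-264278 + C(z(13))) + s) + 531828) = 1/(((-264278 + (4/9)*19*(117 - 2*19)) + 200429) + 531828) = 1/(((-264278 + (4/9)*19*(117 - 38)) + 200429) + 531828) = 1/(((-264278 + (4/9)*19*79) + 200429) + 531828) = 1/(((-264278 + 6004/9) + 200429) + 531828) = 1/((-2372498/9 + 200429) + 531828) = 1/(-568637/9 + 531828) = 1/(4217815/9) = 9/4217815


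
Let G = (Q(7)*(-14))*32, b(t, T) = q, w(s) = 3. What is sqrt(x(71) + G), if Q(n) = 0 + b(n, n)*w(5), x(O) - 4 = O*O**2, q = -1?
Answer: sqrt(359259) ≈ 599.38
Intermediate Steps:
x(O) = 4 + O**3 (x(O) = 4 + O*O**2 = 4 + O**3)
b(t, T) = -1
Q(n) = -3 (Q(n) = 0 - 1*3 = 0 - 3 = -3)
G = 1344 (G = -3*(-14)*32 = 42*32 = 1344)
sqrt(x(71) + G) = sqrt((4 + 71**3) + 1344) = sqrt((4 + 357911) + 1344) = sqrt(357915 + 1344) = sqrt(359259)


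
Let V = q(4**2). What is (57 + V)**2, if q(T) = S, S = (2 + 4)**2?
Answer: 8649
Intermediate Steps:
S = 36 (S = 6**2 = 36)
q(T) = 36
V = 36
(57 + V)**2 = (57 + 36)**2 = 93**2 = 8649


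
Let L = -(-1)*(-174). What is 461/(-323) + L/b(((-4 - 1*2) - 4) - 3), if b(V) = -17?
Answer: 2845/323 ≈ 8.8080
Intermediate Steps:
L = -174 (L = -1*174 = -174)
461/(-323) + L/b(((-4 - 1*2) - 4) - 3) = 461/(-323) - 174/(-17) = 461*(-1/323) - 174*(-1/17) = -461/323 + 174/17 = 2845/323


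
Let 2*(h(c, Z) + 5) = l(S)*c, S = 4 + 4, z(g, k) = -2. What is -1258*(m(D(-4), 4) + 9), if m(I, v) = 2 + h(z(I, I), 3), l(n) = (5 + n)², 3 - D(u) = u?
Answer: 205054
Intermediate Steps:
S = 8
D(u) = 3 - u
h(c, Z) = -5 + 169*c/2 (h(c, Z) = -5 + ((5 + 8)²*c)/2 = -5 + (13²*c)/2 = -5 + (169*c)/2 = -5 + 169*c/2)
m(I, v) = -172 (m(I, v) = 2 + (-5 + (169/2)*(-2)) = 2 + (-5 - 169) = 2 - 174 = -172)
-1258*(m(D(-4), 4) + 9) = -1258*(-172 + 9) = -1258*(-163) = -74*(-2771) = 205054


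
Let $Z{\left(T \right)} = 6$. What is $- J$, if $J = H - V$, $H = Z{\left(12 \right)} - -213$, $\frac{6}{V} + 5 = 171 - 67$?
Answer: $- \frac{7225}{33} \approx -218.94$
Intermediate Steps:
$V = \frac{2}{33}$ ($V = \frac{6}{-5 + \left(171 - 67\right)} = \frac{6}{-5 + 104} = \frac{6}{99} = 6 \cdot \frac{1}{99} = \frac{2}{33} \approx 0.060606$)
$H = 219$ ($H = 6 - -213 = 6 + 213 = 219$)
$J = \frac{7225}{33}$ ($J = 219 - \frac{2}{33} = \frac{7225}{33} \approx 218.94$)
$- J = \left(-1\right) \frac{7225}{33} = - \frac{7225}{33}$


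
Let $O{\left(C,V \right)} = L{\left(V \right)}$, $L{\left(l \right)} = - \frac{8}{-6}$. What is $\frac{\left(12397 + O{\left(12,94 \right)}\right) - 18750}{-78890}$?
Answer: $\frac{3811}{47334} \approx 0.080513$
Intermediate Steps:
$L{\left(l \right)} = \frac{4}{3}$ ($L{\left(l \right)} = \left(-8\right) \left(- \frac{1}{6}\right) = \frac{4}{3}$)
$O{\left(C,V \right)} = \frac{4}{3}$
$\frac{\left(12397 + O{\left(12,94 \right)}\right) - 18750}{-78890} = \frac{\left(12397 + \frac{4}{3}\right) - 18750}{-78890} = \left(\frac{37195}{3} - 18750\right) \left(- \frac{1}{78890}\right) = \left(- \frac{19055}{3}\right) \left(- \frac{1}{78890}\right) = \frac{3811}{47334}$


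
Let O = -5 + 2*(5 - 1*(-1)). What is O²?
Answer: 49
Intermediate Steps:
O = 7 (O = -5 + 2*(5 + 1) = -5 + 2*6 = -5 + 12 = 7)
O² = 7² = 49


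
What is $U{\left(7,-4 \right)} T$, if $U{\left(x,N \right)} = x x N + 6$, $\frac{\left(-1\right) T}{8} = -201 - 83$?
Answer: $-431680$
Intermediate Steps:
$T = 2272$ ($T = - 8 \left(-201 - 83\right) = \left(-8\right) \left(-284\right) = 2272$)
$U{\left(x,N \right)} = 6 + N x^{2}$ ($U{\left(x,N \right)} = x^{2} N + 6 = N x^{2} + 6 = 6 + N x^{2}$)
$U{\left(7,-4 \right)} T = \left(6 - 4 \cdot 7^{2}\right) 2272 = \left(6 - 196\right) 2272 = \left(-190\right) 2272 = -431680$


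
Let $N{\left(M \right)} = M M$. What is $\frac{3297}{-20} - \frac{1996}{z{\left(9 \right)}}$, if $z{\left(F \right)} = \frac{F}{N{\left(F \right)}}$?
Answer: $- \frac{362577}{20} \approx -18129.0$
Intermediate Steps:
$N{\left(M \right)} = M^{2}$
$z{\left(F \right)} = \frac{1}{F}$ ($z{\left(F \right)} = \frac{F}{F^{2}} = \frac{1}{F}$)
$\frac{3297}{-20} - \frac{1996}{z{\left(9 \right)}} = \frac{3297}{-20} - \frac{1996}{\frac{1}{9}} = 3297 \left(- \frac{1}{20}\right) - 1996 \frac{1}{\frac{1}{9}} = - \frac{3297}{20} - 17964 = - \frac{362577}{20}$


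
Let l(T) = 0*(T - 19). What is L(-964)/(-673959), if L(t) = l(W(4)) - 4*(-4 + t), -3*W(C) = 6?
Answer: -352/61269 ≈ -0.0057452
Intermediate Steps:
W(C) = -2 (W(C) = -⅓*6 = -2)
l(T) = 0 (l(T) = 0*(-19 + T) = 0)
L(t) = 16 - 4*t (L(t) = 0 - 4*(-4 + t) = 0 + (16 - 4*t) = 16 - 4*t)
L(-964)/(-673959) = (16 - 4*(-964))/(-673959) = (16 + 3856)*(-1/673959) = 3872*(-1/673959) = -352/61269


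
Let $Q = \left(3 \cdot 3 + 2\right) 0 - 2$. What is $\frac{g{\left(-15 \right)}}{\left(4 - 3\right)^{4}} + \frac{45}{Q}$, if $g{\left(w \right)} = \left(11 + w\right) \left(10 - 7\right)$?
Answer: $- \frac{69}{2} \approx -34.5$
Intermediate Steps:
$g{\left(w \right)} = 33 + 3 w$ ($g{\left(w \right)} = \left(11 + w\right) 3 = 33 + 3 w$)
$Q = -2$ ($Q = \left(9 + 2\right) 0 - 2 = 11 \cdot 0 - 2 = 0 - 2 = -2$)
$\frac{g{\left(-15 \right)}}{\left(4 - 3\right)^{4}} + \frac{45}{Q} = \frac{33 + 3 \left(-15\right)}{\left(4 - 3\right)^{4}} + \frac{45}{-2} = \frac{33 - 45}{\left(4 - 3\right)^{4}} + 45 \left(- \frac{1}{2}\right) = - \frac{12}{1^{4}} - \frac{45}{2} = - \frac{12}{1} - \frac{45}{2} = \left(-12\right) 1 - \frac{45}{2} = -12 - \frac{45}{2} = - \frac{69}{2}$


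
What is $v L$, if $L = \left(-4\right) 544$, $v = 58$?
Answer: $-126208$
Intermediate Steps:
$L = -2176$
$v L = 58 \left(-2176\right) = -126208$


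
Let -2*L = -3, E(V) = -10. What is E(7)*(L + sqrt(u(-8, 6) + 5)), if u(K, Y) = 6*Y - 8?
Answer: -15 - 10*sqrt(33) ≈ -72.446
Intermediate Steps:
u(K, Y) = -8 + 6*Y
L = 3/2 (L = -1/2*(-3) = 3/2 ≈ 1.5000)
E(7)*(L + sqrt(u(-8, 6) + 5)) = -10*(3/2 + sqrt((-8 + 6*6) + 5)) = -10*(3/2 + sqrt((-8 + 36) + 5)) = -10*(3/2 + sqrt(28 + 5)) = -10*(3/2 + sqrt(33)) = -15 - 10*sqrt(33)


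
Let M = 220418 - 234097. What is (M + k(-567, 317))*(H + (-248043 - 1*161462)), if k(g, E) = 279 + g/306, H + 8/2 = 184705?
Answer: 51217432526/17 ≈ 3.0128e+9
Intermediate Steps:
H = 184701 (H = -4 + 184705 = 184701)
M = -13679
k(g, E) = 279 + g/306 (k(g, E) = 279 + g*(1/306) = 279 + g/306)
(M + k(-567, 317))*(H + (-248043 - 1*161462)) = (-13679 + (279 + (1/306)*(-567)))*(184701 + (-248043 - 1*161462)) = (-13679 + (279 - 63/34))*(184701 + (-248043 - 161462)) = (-13679 + 9423/34)*(184701 - 409505) = -455663/34*(-224804) = 51217432526/17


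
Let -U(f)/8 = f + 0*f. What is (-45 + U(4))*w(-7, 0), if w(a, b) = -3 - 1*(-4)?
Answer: -77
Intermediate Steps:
U(f) = -8*f (U(f) = -8*(f + 0*f) = -8*(f + 0) = -8*f)
w(a, b) = 1 (w(a, b) = -3 + 4 = 1)
(-45 + U(4))*w(-7, 0) = (-45 - 8*4)*1 = (-45 - 32)*1 = -77*1 = -77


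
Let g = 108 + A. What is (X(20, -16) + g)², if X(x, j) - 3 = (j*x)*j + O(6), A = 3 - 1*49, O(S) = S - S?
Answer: 26884225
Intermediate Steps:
O(S) = 0
A = -46 (A = 3 - 49 = -46)
X(x, j) = 3 + x*j² (X(x, j) = 3 + ((j*x)*j + 0) = 3 + (x*j² + 0) = 3 + x*j²)
g = 62 (g = 108 - 46 = 62)
(X(20, -16) + g)² = ((3 + 20*(-16)²) + 62)² = ((3 + 20*256) + 62)² = ((3 + 5120) + 62)² = (5123 + 62)² = 5185² = 26884225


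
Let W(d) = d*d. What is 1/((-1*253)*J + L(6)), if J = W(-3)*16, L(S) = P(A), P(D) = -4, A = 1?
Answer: -1/36436 ≈ -2.7445e-5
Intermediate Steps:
W(d) = d**2
L(S) = -4
J = 144 (J = (-3)**2*16 = 9*16 = 144)
1/((-1*253)*J + L(6)) = 1/(-1*253*144 - 4) = 1/(-253*144 - 4) = 1/(-36432 - 4) = 1/(-36436) = -1/36436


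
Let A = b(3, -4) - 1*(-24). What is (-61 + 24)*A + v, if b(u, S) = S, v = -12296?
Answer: -13036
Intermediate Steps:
A = 20 (A = -4 - 1*(-24) = -4 + 24 = 20)
(-61 + 24)*A + v = (-61 + 24)*20 - 12296 = -37*20 - 12296 = -740 - 12296 = -13036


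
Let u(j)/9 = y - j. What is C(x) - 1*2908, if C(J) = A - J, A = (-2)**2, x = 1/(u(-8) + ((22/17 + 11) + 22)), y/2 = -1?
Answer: -4358921/1501 ≈ -2904.0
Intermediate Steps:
y = -2 (y = 2*(-1) = -2)
u(j) = -18 - 9*j (u(j) = 9*(-2 - j) = -18 - 9*j)
x = 17/1501 (x = 1/((-18 - 9*(-8)) + ((22/17 + 11) + 22)) = 1/((-18 + 72) + ((22*(1/17) + 11) + 22)) = 1/(54 + ((22/17 + 11) + 22)) = 1/(54 + (209/17 + 22)) = 1/(54 + 583/17) = 1/(1501/17) = 17/1501 ≈ 0.011326)
A = 4
C(J) = 4 - J
C(x) - 1*2908 = (4 - 1*17/1501) - 1*2908 = (4 - 17/1501) - 2908 = 5987/1501 - 2908 = -4358921/1501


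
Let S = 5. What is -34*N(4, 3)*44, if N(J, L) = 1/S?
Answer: -1496/5 ≈ -299.20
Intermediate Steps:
N(J, L) = ⅕ (N(J, L) = 1/5 = ⅕)
-34*N(4, 3)*44 = -34*⅕*44 = -34/5*44 = -1496/5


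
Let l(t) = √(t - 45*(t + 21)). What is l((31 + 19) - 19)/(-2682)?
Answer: -I*√2309/2682 ≈ -0.017917*I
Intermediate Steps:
l(t) = √(-945 - 44*t) (l(t) = √(t - 45*(21 + t)) = √(t + (-945 - 45*t)) = √(-945 - 44*t))
l((31 + 19) - 19)/(-2682) = √(-945 - 44*((31 + 19) - 19))/(-2682) = √(-945 - 44*(50 - 19))*(-1/2682) = √(-945 - 44*31)*(-1/2682) = √(-945 - 1364)*(-1/2682) = √(-2309)*(-1/2682) = (I*√2309)*(-1/2682) = -I*√2309/2682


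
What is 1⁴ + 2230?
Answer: 2231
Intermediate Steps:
1⁴ + 2230 = 1 + 2230 = 2231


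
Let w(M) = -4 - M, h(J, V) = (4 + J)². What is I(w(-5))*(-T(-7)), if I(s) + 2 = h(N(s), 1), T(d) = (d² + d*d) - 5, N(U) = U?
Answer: -2139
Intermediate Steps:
T(d) = -5 + 2*d² (T(d) = (d² + d²) - 5 = 2*d² - 5 = -5 + 2*d²)
I(s) = -2 + (4 + s)²
I(w(-5))*(-T(-7)) = (-2 + (4 + (-4 - 1*(-5)))²)*(-(-5 + 2*(-7)²)) = (-2 + (4 + (-4 + 5))²)*(-(-5 + 2*49)) = (-2 + (4 + 1)²)*(-(-5 + 98)) = (-2 + 5²)*(-1*93) = (-2 + 25)*(-93) = 23*(-93) = -2139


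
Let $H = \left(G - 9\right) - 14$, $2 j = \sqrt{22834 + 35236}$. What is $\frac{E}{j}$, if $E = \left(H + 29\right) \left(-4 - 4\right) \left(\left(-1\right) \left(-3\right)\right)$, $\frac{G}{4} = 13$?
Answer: $- \frac{1392 \sqrt{58070}}{29035} \approx -11.553$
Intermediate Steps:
$G = 52$ ($G = 4 \cdot 13 = 52$)
$j = \frac{\sqrt{58070}}{2}$ ($j = \frac{\sqrt{22834 + 35236}}{2} = \frac{\sqrt{58070}}{2} \approx 120.49$)
$H = 29$ ($H = \left(52 - 9\right) - 14 = 43 - 14 = 29$)
$E = -1392$ ($E = \left(29 + 29\right) \left(-4 - 4\right) \left(\left(-1\right) \left(-3\right)\right) = 58 \left(\left(-8\right) 3\right) = 58 \left(-24\right) = -1392$)
$\frac{E}{j} = - \frac{1392}{\frac{1}{2} \sqrt{58070}} = - 1392 \frac{\sqrt{58070}}{29035} = - \frac{1392 \sqrt{58070}}{29035}$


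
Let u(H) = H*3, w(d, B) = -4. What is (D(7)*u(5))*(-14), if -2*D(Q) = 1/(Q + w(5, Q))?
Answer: 35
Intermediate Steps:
u(H) = 3*H
D(Q) = -1/(2*(-4 + Q)) (D(Q) = -1/(2*(Q - 4)) = -1/(2*(-4 + Q)))
(D(7)*u(5))*(-14) = ((-1/(-8 + 2*7))*(3*5))*(-14) = (-1/(-8 + 14)*15)*(-14) = (-1/6*15)*(-14) = (-1*1/6*15)*(-14) = -1/6*15*(-14) = -5/2*(-14) = 35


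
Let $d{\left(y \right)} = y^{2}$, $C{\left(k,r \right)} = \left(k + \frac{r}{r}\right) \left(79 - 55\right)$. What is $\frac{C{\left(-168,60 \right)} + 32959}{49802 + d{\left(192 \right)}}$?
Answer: $\frac{1703}{5098} \approx 0.33405$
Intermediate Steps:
$C{\left(k,r \right)} = 24 + 24 k$ ($C{\left(k,r \right)} = \left(k + 1\right) 24 = \left(1 + k\right) 24 = 24 + 24 k$)
$\frac{C{\left(-168,60 \right)} + 32959}{49802 + d{\left(192 \right)}} = \frac{\left(24 + 24 \left(-168\right)\right) + 32959}{49802 + 192^{2}} = \frac{\left(24 - 4032\right) + 32959}{49802 + 36864} = \frac{-4008 + 32959}{86666} = 28951 \cdot \frac{1}{86666} = \frac{1703}{5098}$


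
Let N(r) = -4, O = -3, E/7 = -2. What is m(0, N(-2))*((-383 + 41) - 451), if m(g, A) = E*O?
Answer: -33306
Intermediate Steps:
E = -14 (E = 7*(-2) = -14)
m(g, A) = 42 (m(g, A) = -14*(-3) = 42)
m(0, N(-2))*((-383 + 41) - 451) = 42*((-383 + 41) - 451) = 42*(-342 - 451) = 42*(-793) = -33306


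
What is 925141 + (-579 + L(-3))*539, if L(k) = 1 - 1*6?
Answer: 610365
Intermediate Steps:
L(k) = -5 (L(k) = 1 - 6 = -5)
925141 + (-579 + L(-3))*539 = 925141 + (-579 - 5)*539 = 925141 - 584*539 = 925141 - 314776 = 610365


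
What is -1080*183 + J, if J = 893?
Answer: -196747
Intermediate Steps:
-1080*183 + J = -1080*183 + 893 = -197640 + 893 = -196747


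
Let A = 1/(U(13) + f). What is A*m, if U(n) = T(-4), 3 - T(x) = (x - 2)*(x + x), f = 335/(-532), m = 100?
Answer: -2128/971 ≈ -2.1916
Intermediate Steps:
f = -335/532 (f = 335*(-1/532) = -335/532 ≈ -0.62970)
T(x) = 3 - 2*x*(-2 + x) (T(x) = 3 - (x - 2)*(x + x) = 3 - (-2 + x)*2*x = 3 - 2*x*(-2 + x))
U(n) = -45 (U(n) = 3 - 2*(-4)² + 4*(-4) = 3 - 2*16 - 16 = 3 - 32 - 16 = -45)
A = -532/24275 (A = 1/(-45 - 335/532) = 1/(-24275/532) = -532/24275 ≈ -0.021916)
A*m = -532/24275*100 = -2128/971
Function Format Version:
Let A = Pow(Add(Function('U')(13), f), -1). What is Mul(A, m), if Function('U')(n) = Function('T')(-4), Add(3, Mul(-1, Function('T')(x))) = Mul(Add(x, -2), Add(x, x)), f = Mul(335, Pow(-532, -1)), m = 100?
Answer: Rational(-2128, 971) ≈ -2.1916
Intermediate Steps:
f = Rational(-335, 532) (f = Mul(335, Rational(-1, 532)) = Rational(-335, 532) ≈ -0.62970)
Function('T')(x) = Add(3, Mul(-2, x, Add(-2, x))) (Function('T')(x) = Add(3, Mul(-1, Mul(Add(x, -2), Add(x, x)))) = Add(3, Mul(-1, Mul(Add(-2, x), Mul(2, x)))) = Add(3, Mul(-1, Mul(2, x, Add(-2, x)))) = Add(3, Mul(-2, x, Add(-2, x))))
Function('U')(n) = -45 (Function('U')(n) = Add(3, Mul(-2, Pow(-4, 2)), Mul(4, -4)) = Add(3, Mul(-2, 16), -16) = Add(3, -32, -16) = -45)
A = Rational(-532, 24275) (A = Pow(Add(-45, Rational(-335, 532)), -1) = Pow(Rational(-24275, 532), -1) = Rational(-532, 24275) ≈ -0.021916)
Mul(A, m) = Mul(Rational(-532, 24275), 100) = Rational(-2128, 971)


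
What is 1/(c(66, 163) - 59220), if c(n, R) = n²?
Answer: -1/54864 ≈ -1.8227e-5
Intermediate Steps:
1/(c(66, 163) - 59220) = 1/(66² - 59220) = 1/(4356 - 59220) = 1/(-54864) = -1/54864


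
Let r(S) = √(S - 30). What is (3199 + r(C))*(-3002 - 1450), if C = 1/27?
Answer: -14241948 - 1484*I*√2427/3 ≈ -1.4242e+7 - 24370.0*I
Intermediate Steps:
C = 1/27 ≈ 0.037037
r(S) = √(-30 + S)
(3199 + r(C))*(-3002 - 1450) = (3199 + √(-30 + 1/27))*(-3002 - 1450) = (3199 + √(-809/27))*(-4452) = (3199 + I*√2427/9)*(-4452) = -14241948 - 1484*I*√2427/3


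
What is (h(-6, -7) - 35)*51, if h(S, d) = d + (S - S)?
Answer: -2142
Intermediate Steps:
h(S, d) = d (h(S, d) = d + 0 = d)
(h(-6, -7) - 35)*51 = (-7 - 35)*51 = -42*51 = -2142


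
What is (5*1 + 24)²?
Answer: 841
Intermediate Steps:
(5*1 + 24)² = (5 + 24)² = 29² = 841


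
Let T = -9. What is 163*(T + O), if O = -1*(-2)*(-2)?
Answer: -2119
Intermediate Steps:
O = -4 (O = 2*(-2) = -4)
163*(T + O) = 163*(-9 - 4) = 163*(-13) = -2119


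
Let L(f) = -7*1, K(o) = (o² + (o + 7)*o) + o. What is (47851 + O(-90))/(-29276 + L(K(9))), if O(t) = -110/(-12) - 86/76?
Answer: -2727965/1669131 ≈ -1.6344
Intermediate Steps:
K(o) = o + o² + o*(7 + o) (K(o) = (o² + (7 + o)*o) + o = (o² + o*(7 + o)) + o = o + o² + o*(7 + o))
O(t) = 458/57 (O(t) = -110*(-1/12) - 86*1/76 = 55/6 - 43/38 = 458/57)
L(f) = -7
(47851 + O(-90))/(-29276 + L(K(9))) = (47851 + 458/57)/(-29276 - 7) = (2727965/57)/(-29283) = (2727965/57)*(-1/29283) = -2727965/1669131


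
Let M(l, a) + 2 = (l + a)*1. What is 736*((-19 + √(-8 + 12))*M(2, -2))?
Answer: 25024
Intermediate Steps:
M(l, a) = -2 + a + l (M(l, a) = -2 + (l + a)*1 = -2 + (a + l)*1 = -2 + (a + l) = -2 + a + l)
736*((-19 + √(-8 + 12))*M(2, -2)) = 736*((-19 + √(-8 + 12))*(-2 - 2 + 2)) = 736*((-19 + √4)*(-2)) = 736*((-19 + 2)*(-2)) = 736*(-17*(-2)) = 736*34 = 25024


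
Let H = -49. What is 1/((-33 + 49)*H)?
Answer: -1/784 ≈ -0.0012755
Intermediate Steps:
1/((-33 + 49)*H) = 1/((-33 + 49)*(-49)) = 1/(16*(-49)) = 1/(-784) = -1/784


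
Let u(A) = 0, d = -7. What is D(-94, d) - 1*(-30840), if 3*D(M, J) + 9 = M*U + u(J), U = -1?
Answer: 92605/3 ≈ 30868.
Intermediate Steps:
D(M, J) = -3 - M/3 (D(M, J) = -3 + (M*(-1) + 0)/3 = -3 + (-M + 0)/3 = -3 + (-M)/3 = -3 - M/3)
D(-94, d) - 1*(-30840) = (-3 - ⅓*(-94)) - 1*(-30840) = (-3 + 94/3) + 30840 = 85/3 + 30840 = 92605/3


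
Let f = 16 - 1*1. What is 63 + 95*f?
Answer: 1488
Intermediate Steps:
f = 15 (f = 16 - 1 = 15)
63 + 95*f = 63 + 95*15 = 63 + 1425 = 1488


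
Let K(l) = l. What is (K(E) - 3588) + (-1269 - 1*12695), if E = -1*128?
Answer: -17680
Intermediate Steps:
E = -128
(K(E) - 3588) + (-1269 - 1*12695) = (-128 - 3588) + (-1269 - 1*12695) = -3716 + (-1269 - 12695) = -3716 - 13964 = -17680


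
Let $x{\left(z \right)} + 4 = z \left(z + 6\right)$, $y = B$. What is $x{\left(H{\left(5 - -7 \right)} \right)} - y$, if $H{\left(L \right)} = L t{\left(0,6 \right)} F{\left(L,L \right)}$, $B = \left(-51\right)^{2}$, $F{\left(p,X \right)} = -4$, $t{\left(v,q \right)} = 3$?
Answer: $17267$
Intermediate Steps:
$B = 2601$
$H{\left(L \right)} = - 12 L$ ($H{\left(L \right)} = L 3 \left(-4\right) = 3 L \left(-4\right) = - 12 L$)
$y = 2601$
$x{\left(z \right)} = -4 + z \left(6 + z\right)$ ($x{\left(z \right)} = -4 + z \left(z + 6\right) = -4 + z \left(6 + z\right)$)
$x{\left(H{\left(5 - -7 \right)} \right)} - y = \left(-4 + \left(- 12 \left(5 - -7\right)\right)^{2} + 6 \left(- 12 \left(5 - -7\right)\right)\right) - 2601 = \left(-4 + \left(- 12 \left(5 + 7\right)\right)^{2} + 6 \left(- 12 \left(5 + 7\right)\right)\right) - 2601 = \left(-4 + \left(\left(-12\right) 12\right)^{2} + 6 \left(\left(-12\right) 12\right)\right) - 2601 = \left(-4 + \left(-144\right)^{2} + 6 \left(-144\right)\right) - 2601 = \left(-4 + 20736 - 864\right) - 2601 = 19868 - 2601 = 17267$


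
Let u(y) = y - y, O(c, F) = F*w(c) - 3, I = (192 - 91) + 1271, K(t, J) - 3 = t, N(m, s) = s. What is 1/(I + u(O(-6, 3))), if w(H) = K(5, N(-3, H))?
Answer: 1/1372 ≈ 0.00072886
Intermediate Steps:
K(t, J) = 3 + t
I = 1372 (I = 101 + 1271 = 1372)
w(H) = 8 (w(H) = 3 + 5 = 8)
O(c, F) = -3 + 8*F (O(c, F) = F*8 - 3 = 8*F - 3 = -3 + 8*F)
u(y) = 0
1/(I + u(O(-6, 3))) = 1/(1372 + 0) = 1/1372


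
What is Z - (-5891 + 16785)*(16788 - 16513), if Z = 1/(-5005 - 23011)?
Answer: -83931733601/28016 ≈ -2.9958e+6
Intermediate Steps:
Z = -1/28016 (Z = 1/(-28016) = -1/28016 ≈ -3.5694e-5)
Z - (-5891 + 16785)*(16788 - 16513) = -1/28016 - (-5891 + 16785)*(16788 - 16513) = -1/28016 - 10894*275 = -1/28016 - 1*2995850 = -1/28016 - 2995850 = -83931733601/28016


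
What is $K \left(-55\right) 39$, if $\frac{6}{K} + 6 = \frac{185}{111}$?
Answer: $2970$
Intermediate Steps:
$K = - \frac{18}{13}$ ($K = \frac{6}{-6 + \frac{185}{111}} = \frac{6}{-6 + 185 \cdot \frac{1}{111}} = \frac{6}{-6 + \frac{5}{3}} = \frac{6}{- \frac{13}{3}} = 6 \left(- \frac{3}{13}\right) = - \frac{18}{13} \approx -1.3846$)
$K \left(-55\right) 39 = \left(- \frac{18}{13}\right) \left(-55\right) 39 = \frac{990}{13} \cdot 39 = 2970$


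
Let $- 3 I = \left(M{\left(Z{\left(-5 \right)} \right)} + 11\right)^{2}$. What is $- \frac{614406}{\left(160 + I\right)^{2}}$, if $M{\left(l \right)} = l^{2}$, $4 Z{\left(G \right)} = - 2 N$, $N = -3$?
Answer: $- \frac{1415591424}{23726641} \approx -59.663$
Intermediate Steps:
$Z{\left(G \right)} = \frac{3}{2}$ ($Z{\left(G \right)} = \frac{\left(-2\right) \left(-3\right)}{4} = \frac{1}{4} \cdot 6 = \frac{3}{2}$)
$I = - \frac{2809}{48}$ ($I = - \frac{\left(\left(\frac{3}{2}\right)^{2} + 11\right)^{2}}{3} = - \frac{\left(\frac{9}{4} + 11\right)^{2}}{3} = - \frac{\left(\frac{53}{4}\right)^{2}}{3} = \left(- \frac{1}{3}\right) \frac{2809}{16} = - \frac{2809}{48} \approx -58.521$)
$- \frac{614406}{\left(160 + I\right)^{2}} = - \frac{614406}{\left(160 - \frac{2809}{48}\right)^{2}} = - \frac{614406}{\left(\frac{4871}{48}\right)^{2}} = - \frac{614406}{\frac{23726641}{2304}} = \left(-614406\right) \frac{2304}{23726641} = - \frac{1415591424}{23726641}$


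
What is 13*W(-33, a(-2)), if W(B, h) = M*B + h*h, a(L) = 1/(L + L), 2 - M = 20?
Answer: 123565/16 ≈ 7722.8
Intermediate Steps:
M = -18 (M = 2 - 1*20 = 2 - 20 = -18)
a(L) = 1/(2*L)
W(B, h) = h² - 18*B (W(B, h) = -18*B + h*h = -18*B + h² = h² - 18*B)
13*W(-33, a(-2)) = 13*(((½)/(-2))² - 18*(-33)) = 13*(((½)*(-½))² + 594) = 13*((-¼)² + 594) = 13*(1/16 + 594) = 13*(9505/16) = 123565/16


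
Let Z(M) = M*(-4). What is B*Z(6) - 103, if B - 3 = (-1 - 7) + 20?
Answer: -463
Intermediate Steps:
B = 15 (B = 3 + ((-1 - 7) + 20) = 3 + (-8 + 20) = 3 + 12 = 15)
Z(M) = -4*M
B*Z(6) - 103 = 15*(-4*6) - 103 = 15*(-24) - 103 = -360 - 103 = -463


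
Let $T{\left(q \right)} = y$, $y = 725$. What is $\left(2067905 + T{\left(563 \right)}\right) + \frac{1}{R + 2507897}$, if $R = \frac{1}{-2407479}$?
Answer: $\frac{12489786716817270539}{6037709361662} \approx 2.0686 \cdot 10^{6}$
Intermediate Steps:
$R = - \frac{1}{2407479} \approx -4.1537 \cdot 10^{-7}$
$T{\left(q \right)} = 725$
$\left(2067905 + T{\left(563 \right)}\right) + \frac{1}{R + 2507897} = \left(2067905 + 725\right) + \frac{1}{- \frac{1}{2407479} + 2507897} = 2068630 + \frac{1}{\frac{6037709361662}{2407479}} = 2068630 + \frac{2407479}{6037709361662} = \frac{12489786716817270539}{6037709361662}$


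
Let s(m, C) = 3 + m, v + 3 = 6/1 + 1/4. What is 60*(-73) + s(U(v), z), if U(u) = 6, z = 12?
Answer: -4371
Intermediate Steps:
v = 13/4 (v = -3 + (6/1 + 1/4) = -3 + (6*1 + 1*(¼)) = -3 + (6 + ¼) = -3 + 25/4 = 13/4 ≈ 3.2500)
60*(-73) + s(U(v), z) = 60*(-73) + (3 + 6) = -4380 + 9 = -4371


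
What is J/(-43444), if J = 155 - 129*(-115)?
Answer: -7495/21722 ≈ -0.34504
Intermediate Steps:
J = 14990 (J = 155 + 14835 = 14990)
J/(-43444) = 14990/(-43444) = 14990*(-1/43444) = -7495/21722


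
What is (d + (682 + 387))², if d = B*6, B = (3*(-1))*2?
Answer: 1067089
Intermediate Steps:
B = -6 (B = -3*2 = -6)
d = -36 (d = -6*6 = -36)
(d + (682 + 387))² = (-36 + (682 + 387))² = (-36 + 1069)² = 1033² = 1067089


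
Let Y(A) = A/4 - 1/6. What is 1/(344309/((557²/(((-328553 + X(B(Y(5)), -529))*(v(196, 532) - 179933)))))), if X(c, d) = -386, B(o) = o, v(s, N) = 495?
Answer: 310249/20322548225299138 ≈ 1.5266e-11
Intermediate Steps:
Y(A) = -⅙ + A/4 (Y(A) = A*(¼) - 1*⅙ = A/4 - ⅙ = -⅙ + A/4)
1/(344309/((557²/(((-328553 + X(B(Y(5)), -529))*(v(196, 532) - 179933)))))) = 1/(344309/((557²/(((-328553 - 386)*(495 - 179933)))))) = 1/(344309/((310249/((-328939*(-179438)))))) = 1/(344309/((310249/59024156282))) = 1/(344309/((310249*(1/59024156282)))) = 1/(344309/(310249/59024156282)) = 1/(344309*(59024156282/310249)) = 1/(20322548225299138/310249) = 310249/20322548225299138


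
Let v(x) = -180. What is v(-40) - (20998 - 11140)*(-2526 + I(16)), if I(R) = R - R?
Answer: 24901128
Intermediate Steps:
I(R) = 0
v(-40) - (20998 - 11140)*(-2526 + I(16)) = -180 - (20998 - 11140)*(-2526 + 0) = -180 - 9858*(-2526) = -180 - 1*(-24901308) = -180 + 24901308 = 24901128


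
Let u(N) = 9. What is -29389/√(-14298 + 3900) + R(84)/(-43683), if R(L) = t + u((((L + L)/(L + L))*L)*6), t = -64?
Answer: 55/43683 + 29389*I*√10398/10398 ≈ 0.0012591 + 288.21*I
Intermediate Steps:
R(L) = -55 (R(L) = -64 + 9 = -55)
-29389/√(-14298 + 3900) + R(84)/(-43683) = -29389/√(-14298 + 3900) - 55/(-43683) = -29389*(-I*√10398/10398) - 55*(-1/43683) = -29389*(-I*√10398/10398) + 55/43683 = -(-29389)*I*√10398/10398 + 55/43683 = 29389*I*√10398/10398 + 55/43683 = 55/43683 + 29389*I*√10398/10398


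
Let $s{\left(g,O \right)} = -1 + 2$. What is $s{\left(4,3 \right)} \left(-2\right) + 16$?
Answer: $14$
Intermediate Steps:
$s{\left(g,O \right)} = 1$
$s{\left(4,3 \right)} \left(-2\right) + 16 = 1 \left(-2\right) + 16 = -2 + 16 = 14$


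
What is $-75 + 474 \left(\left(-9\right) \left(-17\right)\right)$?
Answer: $72447$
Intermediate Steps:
$-75 + 474 \left(\left(-9\right) \left(-17\right)\right) = -75 + 474 \cdot 153 = -75 + 72522 = 72447$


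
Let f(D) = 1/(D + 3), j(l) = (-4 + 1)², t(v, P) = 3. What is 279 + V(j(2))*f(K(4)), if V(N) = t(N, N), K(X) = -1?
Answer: 561/2 ≈ 280.50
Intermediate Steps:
j(l) = 9 (j(l) = (-3)² = 9)
V(N) = 3
f(D) = 1/(3 + D)
279 + V(j(2))*f(K(4)) = 279 + 3/(3 - 1) = 279 + 3/2 = 561/2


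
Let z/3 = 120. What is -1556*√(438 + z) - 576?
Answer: -576 - 1556*√798 ≈ -44531.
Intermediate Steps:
z = 360 (z = 3*120 = 360)
-1556*√(438 + z) - 576 = -1556*√(438 + 360) - 576 = -1556*√798 - 576 = -576 - 1556*√798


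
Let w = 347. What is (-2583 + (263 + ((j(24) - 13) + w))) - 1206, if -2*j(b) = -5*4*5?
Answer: -3142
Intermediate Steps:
j(b) = 50 (j(b) = -(-5*4)*5/2 = -(-10)*5 = -½*(-100) = 50)
(-2583 + (263 + ((j(24) - 13) + w))) - 1206 = (-2583 + (263 + ((50 - 13) + 347))) - 1206 = (-2583 + (263 + (37 + 347))) - 1206 = (-2583 + (263 + 384)) - 1206 = (-2583 + 647) - 1206 = -1936 - 1206 = -3142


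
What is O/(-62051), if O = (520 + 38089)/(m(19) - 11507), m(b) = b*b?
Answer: 38609/691620446 ≈ 5.5824e-5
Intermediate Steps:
m(b) = b**2
O = -38609/11146 (O = (520 + 38089)/(19**2 - 11507) = 38609/(361 - 11507) = 38609/(-11146) = 38609*(-1/11146) = -38609/11146 ≈ -3.4639)
O/(-62051) = -38609/11146/(-62051) = -38609/11146*(-1/62051) = 38609/691620446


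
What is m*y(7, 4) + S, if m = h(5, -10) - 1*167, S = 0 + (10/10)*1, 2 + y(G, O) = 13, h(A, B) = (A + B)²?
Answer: -1561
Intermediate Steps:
y(G, O) = 11 (y(G, O) = -2 + 13 = 11)
S = 1 (S = 0 + (10*(⅒))*1 = 0 + 1*1 = 0 + 1 = 1)
m = -142 (m = (5 - 10)² - 1*167 = (-5)² - 167 = 25 - 167 = -142)
m*y(7, 4) + S = -142*11 + 1 = -1562 + 1 = -1561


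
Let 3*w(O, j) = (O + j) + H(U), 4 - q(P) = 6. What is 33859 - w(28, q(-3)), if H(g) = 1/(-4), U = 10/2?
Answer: 406205/12 ≈ 33850.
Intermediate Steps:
U = 5 (U = 10*(½) = 5)
H(g) = -¼
q(P) = -2 (q(P) = 4 - 1*6 = 4 - 6 = -2)
w(O, j) = -1/12 + O/3 + j/3 (w(O, j) = ((O + j) - ¼)/3 = (-¼ + O + j)/3 = -1/12 + O/3 + j/3)
33859 - w(28, q(-3)) = 33859 - (-1/12 + (⅓)*28 + (⅓)*(-2)) = 33859 - (-1/12 + 28/3 - ⅔) = 33859 - 1*103/12 = 33859 - 103/12 = 406205/12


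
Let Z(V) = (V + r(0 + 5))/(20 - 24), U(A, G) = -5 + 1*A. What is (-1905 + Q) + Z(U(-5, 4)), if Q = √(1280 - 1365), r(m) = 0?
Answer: -3805/2 + I*√85 ≈ -1902.5 + 9.2195*I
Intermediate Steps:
U(A, G) = -5 + A
Q = I*√85 (Q = √(-85) = I*√85 ≈ 9.2195*I)
Z(V) = -V/4 (Z(V) = (V + 0)/(20 - 24) = V/(-4) = V*(-¼) = -V/4)
(-1905 + Q) + Z(U(-5, 4)) = (-1905 + I*√85) - (-5 - 5)/4 = (-1905 + I*√85) - ¼*(-10) = (-1905 + I*√85) + 5/2 = -3805/2 + I*√85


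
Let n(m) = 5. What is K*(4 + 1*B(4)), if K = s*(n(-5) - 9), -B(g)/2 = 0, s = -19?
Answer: 304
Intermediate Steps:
B(g) = 0 (B(g) = -2*0 = 0)
K = 76 (K = -19*(5 - 9) = -19*(-4) = 76)
K*(4 + 1*B(4)) = 76*(4 + 1*0) = 76*(4 + 0) = 76*4 = 304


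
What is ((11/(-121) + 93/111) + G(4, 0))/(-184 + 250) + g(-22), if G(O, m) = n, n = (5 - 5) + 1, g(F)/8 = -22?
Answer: -1575667/8954 ≈ -175.97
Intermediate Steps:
g(F) = -176 (g(F) = 8*(-22) = -176)
n = 1 (n = 0 + 1 = 1)
G(O, m) = 1
((11/(-121) + 93/111) + G(4, 0))/(-184 + 250) + g(-22) = ((11/(-121) + 93/111) + 1)/(-184 + 250) - 176 = ((11*(-1/121) + 93*(1/111)) + 1)/66 - 176 = ((-1/11 + 31/37) + 1)*(1/66) - 176 = (304/407 + 1)*(1/66) - 176 = (711/407)*(1/66) - 176 = 237/8954 - 176 = -1575667/8954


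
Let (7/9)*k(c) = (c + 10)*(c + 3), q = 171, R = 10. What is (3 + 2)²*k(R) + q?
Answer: 59697/7 ≈ 8528.1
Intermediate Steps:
k(c) = 9*(3 + c)*(10 + c)/7 (k(c) = 9*((c + 10)*(c + 3))/7 = 9*((10 + c)*(3 + c))/7 = 9*((3 + c)*(10 + c))/7 = 9*(3 + c)*(10 + c)/7)
(3 + 2)²*k(R) + q = (3 + 2)²*(270/7 + (9/7)*10² + (117/7)*10) + 171 = 5²*(270/7 + (9/7)*100 + 1170/7) + 171 = 25*(270/7 + 900/7 + 1170/7) + 171 = 25*(2340/7) + 171 = 58500/7 + 171 = 59697/7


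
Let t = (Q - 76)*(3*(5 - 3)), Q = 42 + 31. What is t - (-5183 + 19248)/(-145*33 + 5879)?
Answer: -33757/1094 ≈ -30.856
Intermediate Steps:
Q = 73
t = -18 (t = (73 - 76)*(3*(5 - 3)) = -9*2 = -3*6 = -18)
t - (-5183 + 19248)/(-145*33 + 5879) = -18 - (-5183 + 19248)/(-145*33 + 5879) = -18 - 14065/(-4785 + 5879) = -18 - 14065/1094 = -33757/1094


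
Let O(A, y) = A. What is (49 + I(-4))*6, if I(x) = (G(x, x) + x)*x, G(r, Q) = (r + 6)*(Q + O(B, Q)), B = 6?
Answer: 294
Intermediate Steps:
G(r, Q) = (6 + Q)*(6 + r) (G(r, Q) = (r + 6)*(Q + 6) = (6 + r)*(6 + Q) = (6 + Q)*(6 + r))
I(x) = x*(36 + x² + 13*x) (I(x) = ((36 + 6*x + 6*x + x*x) + x)*x = ((36 + 6*x + 6*x + x²) + x)*x = ((36 + x² + 12*x) + x)*x = (36 + x² + 13*x)*x = x*(36 + x² + 13*x))
(49 + I(-4))*6 = (49 - 4*(36 + (-4)² + 13*(-4)))*6 = (49 - 4*(36 + 16 - 52))*6 = (49 - 4*0)*6 = (49 + 0)*6 = 49*6 = 294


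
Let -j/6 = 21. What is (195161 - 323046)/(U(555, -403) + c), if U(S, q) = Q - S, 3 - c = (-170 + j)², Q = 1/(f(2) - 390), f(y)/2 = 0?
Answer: 49875150/34385521 ≈ 1.4505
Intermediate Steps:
j = -126 (j = -6*21 = -126)
f(y) = 0 (f(y) = 2*0 = 0)
Q = -1/390 (Q = 1/(0 - 390) = 1/(-390) = -1/390 ≈ -0.0025641)
c = -87613 (c = 3 - (-170 - 126)² = 3 - 1*(-296)² = 3 - 1*87616 = 3 - 87616 = -87613)
U(S, q) = -1/390 - S
(195161 - 323046)/(U(555, -403) + c) = (195161 - 323046)/((-1/390 - 1*555) - 87613) = -127885/((-1/390 - 555) - 87613) = -127885/(-216451/390 - 87613) = -127885/(-34385521/390) = -127885*(-390/34385521) = 49875150/34385521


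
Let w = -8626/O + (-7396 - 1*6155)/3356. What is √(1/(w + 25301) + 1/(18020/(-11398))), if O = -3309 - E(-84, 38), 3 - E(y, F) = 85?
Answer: I*√3854487682369371521500455193990/2468652541650910 ≈ 0.79529*I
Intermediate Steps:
E(y, F) = -82 (E(y, F) = 3 - 1*85 = 3 - 85 = -82)
O = -3227 (O = -3309 - 1*(-82) = -3309 + 82 = -3227)
w = -14780221/10829812 (w = -8626/(-3227) + (-7396 - 1*6155)/3356 = -8626*(-1/3227) + (-7396 - 6155)*(1/3356) = 8626/3227 - 13551*1/3356 = 8626/3227 - 13551/3356 = -14780221/10829812 ≈ -1.3648)
√(1/(w + 25301) + 1/(18020/(-11398))) = √(1/(-14780221/10829812 + 25301) + 1/(18020/(-11398))) = √(1/(273990293191/10829812) + 1/(18020*(-1/11398))) = √(10829812/273990293191 + 1/(-9010/5699)) = √(10829812/273990293191 - 5699/9010) = √(-1561373104289389/2468652541650910) = I*√3854487682369371521500455193990/2468652541650910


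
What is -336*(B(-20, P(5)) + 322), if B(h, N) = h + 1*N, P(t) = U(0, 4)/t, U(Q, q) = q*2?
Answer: -510048/5 ≈ -1.0201e+5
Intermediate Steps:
U(Q, q) = 2*q
P(t) = 8/t (P(t) = (2*4)/t = 8/t)
B(h, N) = N + h (B(h, N) = h + N = N + h)
-336*(B(-20, P(5)) + 322) = -336*((8/5 - 20) + 322) = -336*(-92/5 + 322) = -336*1518/5 = -510048/5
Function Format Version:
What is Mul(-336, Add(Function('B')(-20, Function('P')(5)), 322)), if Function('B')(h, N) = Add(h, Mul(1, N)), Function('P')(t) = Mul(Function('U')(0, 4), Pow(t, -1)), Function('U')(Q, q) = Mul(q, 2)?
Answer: Rational(-510048, 5) ≈ -1.0201e+5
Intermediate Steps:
Function('U')(Q, q) = Mul(2, q)
Function('P')(t) = Mul(8, Pow(t, -1)) (Function('P')(t) = Mul(Mul(2, 4), Pow(t, -1)) = Mul(8, Pow(t, -1)))
Function('B')(h, N) = Add(N, h) (Function('B')(h, N) = Add(h, N) = Add(N, h))
Mul(-336, Add(Function('B')(-20, Function('P')(5)), 322)) = Mul(-336, Add(Add(Mul(8, Pow(5, -1)), -20), 322)) = Mul(-336, Add(Add(Mul(8, Rational(1, 5)), -20), 322)) = Mul(-336, Add(Add(Rational(8, 5), -20), 322)) = Mul(-336, Add(Rational(-92, 5), 322)) = Mul(-336, Rational(1518, 5)) = Rational(-510048, 5)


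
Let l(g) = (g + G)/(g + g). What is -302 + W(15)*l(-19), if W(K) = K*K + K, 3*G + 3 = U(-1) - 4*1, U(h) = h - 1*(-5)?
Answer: -3338/19 ≈ -175.68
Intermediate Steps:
U(h) = 5 + h (U(h) = h + 5 = 5 + h)
G = -1 (G = -1 + ((5 - 1) - 4*1)/3 = -1 + (4 - 4)/3 = -1 + (1/3)*0 = -1 + 0 = -1)
W(K) = K + K**2 (W(K) = K**2 + K = K + K**2)
l(g) = (-1 + g)/(2*g) (l(g) = (g - 1)/(g + g) = (-1 + g)/((2*g)) = (-1 + g)*(1/(2*g)) = (-1 + g)/(2*g))
-302 + W(15)*l(-19) = -302 + (15*(1 + 15))*((1/2)*(-1 - 19)/(-19)) = -302 + (15*16)*((1/2)*(-1/19)*(-20)) = -302 + 240*(10/19) = -302 + 2400/19 = -3338/19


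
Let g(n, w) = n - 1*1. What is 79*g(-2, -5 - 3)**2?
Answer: 711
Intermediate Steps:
g(n, w) = -1 + n (g(n, w) = n - 1 = -1 + n)
79*g(-2, -5 - 3)**2 = 79*(-1 - 2)**2 = 79*(-3)**2 = 79*9 = 711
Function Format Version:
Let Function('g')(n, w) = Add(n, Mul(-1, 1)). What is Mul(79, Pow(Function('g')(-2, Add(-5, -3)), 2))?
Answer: 711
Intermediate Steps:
Function('g')(n, w) = Add(-1, n) (Function('g')(n, w) = Add(n, -1) = Add(-1, n))
Mul(79, Pow(Function('g')(-2, Add(-5, -3)), 2)) = Mul(79, Pow(Add(-1, -2), 2)) = Mul(79, Pow(-3, 2)) = Mul(79, 9) = 711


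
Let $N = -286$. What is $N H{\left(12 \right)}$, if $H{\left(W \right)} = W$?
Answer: $-3432$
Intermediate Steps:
$N H{\left(12 \right)} = \left(-286\right) 12 = -3432$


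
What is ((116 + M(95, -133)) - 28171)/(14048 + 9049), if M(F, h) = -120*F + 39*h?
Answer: -44642/23097 ≈ -1.9328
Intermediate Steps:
((116 + M(95, -133)) - 28171)/(14048 + 9049) = ((116 + (-120*95 + 39*(-133))) - 28171)/(14048 + 9049) = ((116 + (-11400 - 5187)) - 28171)/23097 = ((116 - 16587) - 28171)*(1/23097) = (-16471 - 28171)*(1/23097) = -44642*1/23097 = -44642/23097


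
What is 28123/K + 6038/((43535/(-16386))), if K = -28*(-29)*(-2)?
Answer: -161900731637/70700840 ≈ -2289.9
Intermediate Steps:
K = -1624 (K = 812*(-2) = -1624)
28123/K + 6038/((43535/(-16386))) = 28123/(-1624) + 6038/((43535/(-16386))) = 28123*(-1/1624) + 6038/((43535*(-1/16386))) = -28123/1624 + 6038/(-43535/16386) = -28123/1624 + 6038*(-16386/43535) = -28123/1624 - 98938668/43535 = -161900731637/70700840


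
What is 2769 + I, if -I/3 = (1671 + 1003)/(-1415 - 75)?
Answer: 2066916/745 ≈ 2774.4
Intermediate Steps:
I = 4011/745 (I = -3*(1671 + 1003)/(-1415 - 75) = -8022/(-1490) = -8022*(-1)/1490 = -3*(-1337/745) = 4011/745 ≈ 5.3839)
2769 + I = 2769 + 4011/745 = 2066916/745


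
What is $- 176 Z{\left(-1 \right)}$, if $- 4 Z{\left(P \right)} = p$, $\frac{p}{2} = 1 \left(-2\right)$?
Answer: $-176$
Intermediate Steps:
$p = -4$ ($p = 2 \cdot 1 \left(-2\right) = 2 \left(-2\right) = -4$)
$Z{\left(P \right)} = 1$ ($Z{\left(P \right)} = \left(- \frac{1}{4}\right) \left(-4\right) = 1$)
$- 176 Z{\left(-1 \right)} = \left(-176\right) 1 = -176$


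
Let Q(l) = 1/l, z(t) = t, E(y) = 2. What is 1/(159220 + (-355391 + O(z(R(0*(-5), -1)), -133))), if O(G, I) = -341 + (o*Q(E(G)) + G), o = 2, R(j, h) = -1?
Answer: -1/196512 ≈ -5.0887e-6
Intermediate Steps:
O(G, I) = -340 + G (O(G, I) = -341 + (2/2 + G) = -341 + (2*(1/2) + G) = -341 + (1 + G) = -340 + G)
1/(159220 + (-355391 + O(z(R(0*(-5), -1)), -133))) = 1/(159220 + (-355391 + (-340 - 1))) = 1/(159220 + (-355391 - 341)) = 1/(159220 - 355732) = 1/(-196512) = -1/196512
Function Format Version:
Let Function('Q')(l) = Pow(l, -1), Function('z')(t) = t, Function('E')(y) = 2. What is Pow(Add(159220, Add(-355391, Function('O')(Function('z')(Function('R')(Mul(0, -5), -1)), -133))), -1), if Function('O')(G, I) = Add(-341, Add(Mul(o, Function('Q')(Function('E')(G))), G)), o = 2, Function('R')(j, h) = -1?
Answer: Rational(-1, 196512) ≈ -5.0887e-6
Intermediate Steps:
Function('O')(G, I) = Add(-340, G) (Function('O')(G, I) = Add(-341, Add(Mul(2, Pow(2, -1)), G)) = Add(-341, Add(Mul(2, Rational(1, 2)), G)) = Add(-341, Add(1, G)) = Add(-340, G))
Pow(Add(159220, Add(-355391, Function('O')(Function('z')(Function('R')(Mul(0, -5), -1)), -133))), -1) = Pow(Add(159220, Add(-355391, Add(-340, -1))), -1) = Pow(Add(159220, Add(-355391, -341)), -1) = Pow(Add(159220, -355732), -1) = Pow(-196512, -1) = Rational(-1, 196512)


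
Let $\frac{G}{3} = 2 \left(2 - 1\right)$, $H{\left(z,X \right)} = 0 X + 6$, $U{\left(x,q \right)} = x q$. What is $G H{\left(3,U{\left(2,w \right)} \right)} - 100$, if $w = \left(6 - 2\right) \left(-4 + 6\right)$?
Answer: $-64$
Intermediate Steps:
$w = 8$ ($w = 4 \cdot 2 = 8$)
$U{\left(x,q \right)} = q x$
$H{\left(z,X \right)} = 6$ ($H{\left(z,X \right)} = 0 + 6 = 6$)
$G = 6$ ($G = 3 \cdot 2 \left(2 - 1\right) = 3 \cdot 2 \cdot 1 = 3 \cdot 2 = 6$)
$G H{\left(3,U{\left(2,w \right)} \right)} - 100 = 6 \cdot 6 - 100 = 36 - 100 = -64$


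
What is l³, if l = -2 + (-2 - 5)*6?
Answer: -85184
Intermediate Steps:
l = -44 (l = -2 - 7*6 = -2 - 42 = -44)
l³ = (-44)³ = -85184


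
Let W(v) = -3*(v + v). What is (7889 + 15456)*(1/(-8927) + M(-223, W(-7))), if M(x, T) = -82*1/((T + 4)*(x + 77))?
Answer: 368088735/1303342 ≈ 282.42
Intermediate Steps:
W(v) = -6*v
M(x, T) = -82/((4 + T)*(77 + x)) (M(x, T) = -82*1/((4 + T)*(77 + x)) = -82/((4 + T)*(77 + x)))
(7889 + 15456)*(1/(-8927) + M(-223, W(-7))) = (7889 + 15456)*(1/(-8927) - 82/(308 + 4*(-223) + 77*(-6*(-7)) - 6*(-7)*(-223))) = 23345*(-1/8927 - 82/(308 - 892 + 77*42 + 42*(-223))) = 23345*(-1/8927 - 82/(308 - 892 + 3234 - 9366)) = 23345*(-1/8927 - 82/(-6716)) = 23345*(-1/8927 - 82*(-1/6716)) = 23345*(-1/8927 + 41/3358) = 23345*(362649/29976866) = 368088735/1303342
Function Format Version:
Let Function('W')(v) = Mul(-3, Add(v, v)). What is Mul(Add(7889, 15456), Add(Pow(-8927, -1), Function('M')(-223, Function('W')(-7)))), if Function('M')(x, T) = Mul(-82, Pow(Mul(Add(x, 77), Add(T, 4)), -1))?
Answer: Rational(368088735, 1303342) ≈ 282.42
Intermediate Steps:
Function('W')(v) = Mul(-6, v) (Function('W')(v) = Mul(-3, Mul(2, v)) = Mul(-6, v))
Function('M')(x, T) = Mul(-82, Pow(Add(4, T), -1), Pow(Add(77, x), -1)) (Function('M')(x, T) = Mul(-82, Pow(Mul(Add(77, x), Add(4, T)), -1)) = Mul(-82, Pow(Mul(Add(4, T), Add(77, x)), -1)) = Mul(-82, Mul(Pow(Add(4, T), -1), Pow(Add(77, x), -1))) = Mul(-82, Pow(Add(4, T), -1), Pow(Add(77, x), -1)))
Mul(Add(7889, 15456), Add(Pow(-8927, -1), Function('M')(-223, Function('W')(-7)))) = Mul(Add(7889, 15456), Add(Pow(-8927, -1), Mul(-82, Pow(Add(308, Mul(4, -223), Mul(77, Mul(-6, -7)), Mul(Mul(-6, -7), -223)), -1)))) = Mul(23345, Add(Rational(-1, 8927), Mul(-82, Pow(Add(308, -892, Mul(77, 42), Mul(42, -223)), -1)))) = Mul(23345, Add(Rational(-1, 8927), Mul(-82, Pow(Add(308, -892, 3234, -9366), -1)))) = Mul(23345, Add(Rational(-1, 8927), Mul(-82, Pow(-6716, -1)))) = Mul(23345, Add(Rational(-1, 8927), Mul(-82, Rational(-1, 6716)))) = Mul(23345, Add(Rational(-1, 8927), Rational(41, 3358))) = Mul(23345, Rational(362649, 29976866)) = Rational(368088735, 1303342)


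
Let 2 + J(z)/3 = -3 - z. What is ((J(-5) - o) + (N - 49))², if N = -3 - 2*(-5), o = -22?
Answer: 400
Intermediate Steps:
N = 7 (N = -3 + 10 = 7)
J(z) = -15 - 3*z (J(z) = -6 + 3*(-3 - z) = -6 + (-9 - 3*z) = -15 - 3*z)
((J(-5) - o) + (N - 49))² = (((-15 - 3*(-5)) - 1*(-22)) + (7 - 49))² = (((-15 + 15) + 22) - 42)² = ((0 + 22) - 42)² = (22 - 42)² = (-20)² = 400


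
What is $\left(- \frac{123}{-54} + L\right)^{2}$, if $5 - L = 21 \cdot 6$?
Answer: $\frac{4566769}{324} \approx 14095.0$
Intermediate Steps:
$L = -121$ ($L = 5 - 21 \cdot 6 = 5 - 126 = -121$)
$\left(- \frac{123}{-54} + L\right)^{2} = \left(- \frac{123}{-54} - 121\right)^{2} = \left(\left(-123\right) \left(- \frac{1}{54}\right) - 121\right)^{2} = \left(\frac{41}{18} - 121\right)^{2} = \left(- \frac{2137}{18}\right)^{2} = \frac{4566769}{324}$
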